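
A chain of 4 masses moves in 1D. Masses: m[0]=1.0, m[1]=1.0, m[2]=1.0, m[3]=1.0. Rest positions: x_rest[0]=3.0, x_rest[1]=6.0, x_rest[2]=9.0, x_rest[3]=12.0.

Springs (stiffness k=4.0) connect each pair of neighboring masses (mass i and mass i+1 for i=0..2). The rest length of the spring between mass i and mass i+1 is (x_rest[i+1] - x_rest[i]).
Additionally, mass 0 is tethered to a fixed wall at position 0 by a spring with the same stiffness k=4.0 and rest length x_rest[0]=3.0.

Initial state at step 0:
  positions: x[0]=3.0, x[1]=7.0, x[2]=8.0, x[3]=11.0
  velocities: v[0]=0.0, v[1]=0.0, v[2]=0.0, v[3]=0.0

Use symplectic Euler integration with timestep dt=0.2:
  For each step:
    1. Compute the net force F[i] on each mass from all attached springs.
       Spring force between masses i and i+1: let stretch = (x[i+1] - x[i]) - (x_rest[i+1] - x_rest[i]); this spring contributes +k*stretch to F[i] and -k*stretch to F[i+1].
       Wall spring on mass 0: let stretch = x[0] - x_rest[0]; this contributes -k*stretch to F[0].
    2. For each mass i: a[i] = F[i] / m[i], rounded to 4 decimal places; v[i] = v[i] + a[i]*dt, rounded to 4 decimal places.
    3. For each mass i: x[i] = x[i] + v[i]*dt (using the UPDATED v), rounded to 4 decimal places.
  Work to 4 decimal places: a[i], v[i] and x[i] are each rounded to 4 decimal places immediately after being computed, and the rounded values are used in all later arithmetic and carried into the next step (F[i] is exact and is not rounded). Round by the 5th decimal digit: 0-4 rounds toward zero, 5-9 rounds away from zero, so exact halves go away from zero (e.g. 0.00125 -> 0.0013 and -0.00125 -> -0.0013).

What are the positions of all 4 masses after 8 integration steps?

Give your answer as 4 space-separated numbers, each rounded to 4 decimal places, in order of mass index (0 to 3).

Step 0: x=[3.0000 7.0000 8.0000 11.0000] v=[0.0000 0.0000 0.0000 0.0000]
Step 1: x=[3.1600 6.5200 8.3200 11.0000] v=[0.8000 -2.4000 1.6000 0.0000]
Step 2: x=[3.3520 5.7904 8.7808 11.0512] v=[0.9600 -3.6480 2.3040 0.2560]
Step 3: x=[3.3978 5.1491 9.1264 11.2191] v=[0.2291 -3.2064 1.7280 0.8397]
Step 4: x=[3.1802 4.8640 9.1705 11.5322] v=[-1.0881 -1.4256 0.2203 1.5655]
Step 5: x=[2.7232 4.9985 8.9034 11.9474] v=[-2.2852 0.6726 -1.3355 2.0761]
Step 6: x=[2.1945 5.3938 8.4986 12.3556] v=[-2.6435 1.9763 -2.0242 2.0409]
Step 7: x=[1.8266 5.7739 8.2141 12.6267] v=[-1.8397 1.9007 -1.4224 1.3553]
Step 8: x=[1.7980 5.9129 8.2452 12.6717] v=[-0.1431 0.6950 0.1555 0.2252]

Answer: 1.7980 5.9129 8.2452 12.6717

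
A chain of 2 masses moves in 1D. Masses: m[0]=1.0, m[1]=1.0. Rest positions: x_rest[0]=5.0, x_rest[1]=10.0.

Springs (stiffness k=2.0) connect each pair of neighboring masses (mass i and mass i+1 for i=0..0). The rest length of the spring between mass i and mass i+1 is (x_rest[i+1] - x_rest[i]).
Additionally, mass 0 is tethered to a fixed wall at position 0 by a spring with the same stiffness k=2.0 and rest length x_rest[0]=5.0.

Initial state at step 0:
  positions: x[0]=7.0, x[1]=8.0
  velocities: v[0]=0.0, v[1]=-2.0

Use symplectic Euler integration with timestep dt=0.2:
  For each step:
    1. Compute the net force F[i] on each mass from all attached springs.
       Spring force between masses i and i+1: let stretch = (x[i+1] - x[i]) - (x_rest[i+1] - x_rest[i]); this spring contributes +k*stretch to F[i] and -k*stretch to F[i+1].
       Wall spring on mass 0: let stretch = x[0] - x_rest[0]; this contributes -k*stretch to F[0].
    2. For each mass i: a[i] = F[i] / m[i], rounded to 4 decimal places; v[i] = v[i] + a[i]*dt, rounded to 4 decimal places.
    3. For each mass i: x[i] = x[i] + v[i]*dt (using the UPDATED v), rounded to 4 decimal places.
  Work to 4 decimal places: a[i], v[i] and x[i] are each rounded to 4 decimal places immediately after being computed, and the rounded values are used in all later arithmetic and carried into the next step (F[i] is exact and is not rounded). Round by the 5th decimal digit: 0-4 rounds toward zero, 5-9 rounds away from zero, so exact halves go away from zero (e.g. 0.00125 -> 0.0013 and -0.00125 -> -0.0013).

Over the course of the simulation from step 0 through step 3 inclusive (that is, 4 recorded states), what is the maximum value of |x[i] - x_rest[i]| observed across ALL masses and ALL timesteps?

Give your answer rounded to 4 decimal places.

Step 0: x=[7.0000 8.0000] v=[0.0000 -2.0000]
Step 1: x=[6.5200 7.9200] v=[-2.4000 -0.4000]
Step 2: x=[5.6304 8.1280] v=[-4.4480 1.0400]
Step 3: x=[4.4902 8.5362] v=[-5.7011 2.0410]
Max displacement = 2.0800

Answer: 2.0800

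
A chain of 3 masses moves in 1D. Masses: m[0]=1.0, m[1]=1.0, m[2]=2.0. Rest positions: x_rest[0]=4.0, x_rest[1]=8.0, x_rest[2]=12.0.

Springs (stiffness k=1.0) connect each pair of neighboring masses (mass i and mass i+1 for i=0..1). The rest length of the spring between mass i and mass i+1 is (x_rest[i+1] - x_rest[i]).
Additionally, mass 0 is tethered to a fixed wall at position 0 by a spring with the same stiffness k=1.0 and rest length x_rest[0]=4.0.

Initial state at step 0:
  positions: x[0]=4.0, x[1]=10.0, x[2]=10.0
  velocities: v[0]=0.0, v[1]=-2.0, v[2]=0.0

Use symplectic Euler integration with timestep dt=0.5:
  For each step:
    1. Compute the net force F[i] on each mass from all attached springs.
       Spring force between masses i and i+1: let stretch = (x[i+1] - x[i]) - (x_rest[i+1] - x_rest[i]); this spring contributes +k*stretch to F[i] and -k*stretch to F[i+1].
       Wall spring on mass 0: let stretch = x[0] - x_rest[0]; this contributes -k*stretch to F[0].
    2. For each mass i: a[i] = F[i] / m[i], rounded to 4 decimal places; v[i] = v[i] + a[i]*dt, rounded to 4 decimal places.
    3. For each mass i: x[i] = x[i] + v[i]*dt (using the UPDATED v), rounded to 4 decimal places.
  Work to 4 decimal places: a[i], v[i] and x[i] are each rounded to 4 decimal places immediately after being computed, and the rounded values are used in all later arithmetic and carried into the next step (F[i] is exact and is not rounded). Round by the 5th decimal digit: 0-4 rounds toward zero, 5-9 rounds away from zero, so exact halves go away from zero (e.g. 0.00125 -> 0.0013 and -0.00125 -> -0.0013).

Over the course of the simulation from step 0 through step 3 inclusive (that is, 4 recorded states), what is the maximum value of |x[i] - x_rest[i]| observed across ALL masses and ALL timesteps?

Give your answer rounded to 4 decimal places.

Answer: 4.0625

Derivation:
Step 0: x=[4.0000 10.0000 10.0000] v=[0.0000 -2.0000 0.0000]
Step 1: x=[4.5000 7.5000 10.5000] v=[1.0000 -5.0000 1.0000]
Step 2: x=[4.6250 5.0000 11.1250] v=[0.2500 -5.0000 1.2500]
Step 3: x=[3.6875 3.9375 11.4844] v=[-1.8750 -2.1250 0.7188]
Max displacement = 4.0625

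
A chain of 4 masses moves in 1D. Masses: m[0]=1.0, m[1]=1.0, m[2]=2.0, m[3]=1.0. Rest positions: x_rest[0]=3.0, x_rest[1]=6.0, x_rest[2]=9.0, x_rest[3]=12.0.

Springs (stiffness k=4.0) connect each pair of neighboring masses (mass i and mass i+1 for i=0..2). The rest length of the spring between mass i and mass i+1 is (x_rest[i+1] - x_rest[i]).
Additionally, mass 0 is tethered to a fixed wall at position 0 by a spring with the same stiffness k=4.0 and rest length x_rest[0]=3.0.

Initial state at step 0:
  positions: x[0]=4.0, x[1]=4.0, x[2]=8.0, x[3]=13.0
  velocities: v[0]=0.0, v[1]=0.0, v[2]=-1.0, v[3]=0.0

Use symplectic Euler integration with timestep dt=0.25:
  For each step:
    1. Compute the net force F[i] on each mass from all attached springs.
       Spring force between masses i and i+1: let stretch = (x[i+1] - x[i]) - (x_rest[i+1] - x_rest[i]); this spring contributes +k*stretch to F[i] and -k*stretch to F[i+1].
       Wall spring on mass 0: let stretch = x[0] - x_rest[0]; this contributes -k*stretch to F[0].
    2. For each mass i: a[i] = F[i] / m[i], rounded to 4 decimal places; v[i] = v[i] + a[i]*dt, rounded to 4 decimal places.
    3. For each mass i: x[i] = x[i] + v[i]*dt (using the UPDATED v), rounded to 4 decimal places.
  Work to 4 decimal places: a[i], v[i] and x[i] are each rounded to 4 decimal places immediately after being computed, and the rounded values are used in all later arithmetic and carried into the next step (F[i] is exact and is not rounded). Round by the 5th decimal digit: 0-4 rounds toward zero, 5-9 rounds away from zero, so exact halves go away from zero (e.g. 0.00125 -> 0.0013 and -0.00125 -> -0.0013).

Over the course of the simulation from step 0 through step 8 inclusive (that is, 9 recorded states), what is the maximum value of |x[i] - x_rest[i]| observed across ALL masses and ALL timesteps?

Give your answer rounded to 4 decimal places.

Answer: 2.6979

Derivation:
Step 0: x=[4.0000 4.0000 8.0000 13.0000] v=[0.0000 0.0000 -1.0000 0.0000]
Step 1: x=[3.0000 5.0000 7.8750 12.5000] v=[-4.0000 4.0000 -0.5000 -2.0000]
Step 2: x=[1.7500 6.2188 7.9688 11.5938] v=[-5.0000 4.8750 0.3750 -3.6250]
Step 3: x=[1.1797 6.7579 8.2969 10.5313] v=[-2.2812 2.1562 1.3125 -4.2500]
Step 4: x=[1.7090 6.2872 8.7120 9.6602] v=[2.1173 -1.8830 1.6602 -3.4844]
Step 5: x=[2.9556 5.2781 8.9425 9.3021] v=[4.9865 -4.0364 0.9219 -1.4326]
Step 6: x=[4.0440 4.6045 8.7599 9.6041] v=[4.3534 -2.6945 -0.7305 1.2078]
Step 7: x=[4.2615 4.8296 8.1634 10.4450] v=[0.8699 0.9004 -2.3861 3.3636]
Step 8: x=[3.5556 5.7461 7.4354 11.4655] v=[-2.8235 3.6661 -2.9122 4.0820]
Max displacement = 2.6979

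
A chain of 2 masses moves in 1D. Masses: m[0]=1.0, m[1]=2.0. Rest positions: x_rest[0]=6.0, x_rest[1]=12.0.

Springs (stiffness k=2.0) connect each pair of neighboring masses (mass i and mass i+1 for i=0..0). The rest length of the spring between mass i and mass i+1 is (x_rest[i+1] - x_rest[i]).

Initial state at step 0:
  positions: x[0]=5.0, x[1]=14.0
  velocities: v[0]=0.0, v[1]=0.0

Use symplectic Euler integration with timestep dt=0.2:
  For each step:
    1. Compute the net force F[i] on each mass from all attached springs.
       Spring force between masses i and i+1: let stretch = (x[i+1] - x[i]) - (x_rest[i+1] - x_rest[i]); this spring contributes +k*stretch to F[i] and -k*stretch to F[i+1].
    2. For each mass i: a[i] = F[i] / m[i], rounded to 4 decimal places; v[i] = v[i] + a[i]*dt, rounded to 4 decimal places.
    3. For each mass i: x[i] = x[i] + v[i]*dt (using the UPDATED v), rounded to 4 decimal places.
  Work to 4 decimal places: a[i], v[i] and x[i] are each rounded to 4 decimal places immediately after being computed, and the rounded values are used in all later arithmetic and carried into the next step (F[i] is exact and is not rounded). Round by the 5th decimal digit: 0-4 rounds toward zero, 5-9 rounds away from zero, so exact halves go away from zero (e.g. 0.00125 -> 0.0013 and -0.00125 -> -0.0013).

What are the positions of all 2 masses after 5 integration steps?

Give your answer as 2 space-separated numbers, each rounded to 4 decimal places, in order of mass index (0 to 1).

Answer: 7.6851 12.6574

Derivation:
Step 0: x=[5.0000 14.0000] v=[0.0000 0.0000]
Step 1: x=[5.2400 13.8800] v=[1.2000 -0.6000]
Step 2: x=[5.6912 13.6544] v=[2.2560 -1.1280]
Step 3: x=[6.2995 13.3503] v=[3.0413 -1.5206]
Step 4: x=[6.9918 13.0041] v=[3.4616 -1.7308]
Step 5: x=[7.6851 12.6574] v=[3.4665 -1.7333]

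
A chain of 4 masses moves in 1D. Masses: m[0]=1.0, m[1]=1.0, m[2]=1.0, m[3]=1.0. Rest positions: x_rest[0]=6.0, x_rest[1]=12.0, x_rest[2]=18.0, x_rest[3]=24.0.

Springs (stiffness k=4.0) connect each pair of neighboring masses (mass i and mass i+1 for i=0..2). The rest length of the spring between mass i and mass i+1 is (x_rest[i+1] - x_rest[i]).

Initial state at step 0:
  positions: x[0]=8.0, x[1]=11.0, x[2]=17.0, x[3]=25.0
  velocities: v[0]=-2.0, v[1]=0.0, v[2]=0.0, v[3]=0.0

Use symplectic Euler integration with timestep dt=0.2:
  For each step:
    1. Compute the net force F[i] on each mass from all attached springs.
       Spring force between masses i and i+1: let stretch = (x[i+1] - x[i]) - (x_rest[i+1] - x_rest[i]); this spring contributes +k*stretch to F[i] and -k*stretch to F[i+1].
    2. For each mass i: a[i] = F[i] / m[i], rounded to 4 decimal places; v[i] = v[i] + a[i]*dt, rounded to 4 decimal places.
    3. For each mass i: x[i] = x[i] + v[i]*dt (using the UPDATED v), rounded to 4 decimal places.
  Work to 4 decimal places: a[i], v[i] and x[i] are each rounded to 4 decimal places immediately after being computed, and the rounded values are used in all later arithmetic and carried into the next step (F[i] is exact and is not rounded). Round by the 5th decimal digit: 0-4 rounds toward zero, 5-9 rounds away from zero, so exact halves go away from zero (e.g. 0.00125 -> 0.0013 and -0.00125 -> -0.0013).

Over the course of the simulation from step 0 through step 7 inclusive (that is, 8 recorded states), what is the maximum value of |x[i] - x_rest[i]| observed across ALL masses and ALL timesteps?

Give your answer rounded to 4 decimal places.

Step 0: x=[8.0000 11.0000 17.0000 25.0000] v=[-2.0000 0.0000 0.0000 0.0000]
Step 1: x=[7.1200 11.4800 17.3200 24.6800] v=[-4.4000 2.4000 1.6000 -1.6000]
Step 2: x=[5.9776 12.1968 17.8832 24.1424] v=[-5.7120 3.5840 2.8160 -2.6880]
Step 3: x=[4.8703 12.8284 18.5380 23.5633] v=[-5.5366 3.1578 3.2742 -2.8954]
Step 4: x=[4.0763 13.1002 19.0834 23.1402] v=[-3.9701 1.3590 2.7268 -2.1156]
Step 5: x=[3.7661 12.8855 19.3205 23.0280] v=[-1.5510 -1.0736 1.1857 -0.5610]
Step 6: x=[3.9550 12.2413 19.1212 23.2826] v=[0.9445 -3.2211 -0.9963 1.2730]
Step 7: x=[4.5097 11.3721 18.4870 23.8314] v=[2.7735 -4.3462 -3.1711 2.7439]
Max displacement = 2.2339

Answer: 2.2339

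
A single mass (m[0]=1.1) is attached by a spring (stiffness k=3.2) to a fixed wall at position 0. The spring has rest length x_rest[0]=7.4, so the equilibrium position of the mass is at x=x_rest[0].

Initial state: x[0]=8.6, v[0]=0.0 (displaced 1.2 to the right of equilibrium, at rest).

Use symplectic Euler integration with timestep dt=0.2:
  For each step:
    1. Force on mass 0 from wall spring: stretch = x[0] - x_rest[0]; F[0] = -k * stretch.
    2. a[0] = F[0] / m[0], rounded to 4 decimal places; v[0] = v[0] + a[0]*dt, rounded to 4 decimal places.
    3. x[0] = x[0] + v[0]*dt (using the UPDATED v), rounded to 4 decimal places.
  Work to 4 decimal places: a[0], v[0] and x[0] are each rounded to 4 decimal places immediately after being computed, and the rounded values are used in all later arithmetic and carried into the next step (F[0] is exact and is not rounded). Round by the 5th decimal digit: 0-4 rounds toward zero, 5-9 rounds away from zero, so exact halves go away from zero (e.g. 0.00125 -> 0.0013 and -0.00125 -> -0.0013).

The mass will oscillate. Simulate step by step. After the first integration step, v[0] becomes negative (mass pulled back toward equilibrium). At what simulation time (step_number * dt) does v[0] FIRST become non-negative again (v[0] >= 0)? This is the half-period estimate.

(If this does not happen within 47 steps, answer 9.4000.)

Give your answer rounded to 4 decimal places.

Answer: 2.0000

Derivation:
Step 0: x=[8.6000] v=[0.0000]
Step 1: x=[8.4604] v=[-0.6982]
Step 2: x=[8.1974] v=[-1.3152]
Step 3: x=[7.8416] v=[-1.7791]
Step 4: x=[7.4344] v=[-2.0360]
Step 5: x=[7.0232] v=[-2.0560]
Step 6: x=[6.6558] v=[-1.8368]
Step 7: x=[6.3750] v=[-1.4038]
Step 8: x=[6.2135] v=[-0.8074]
Step 9: x=[6.1901] v=[-0.1171]
Step 10: x=[6.3075] v=[0.5868]
First v>=0 after going negative at step 10, time=2.0000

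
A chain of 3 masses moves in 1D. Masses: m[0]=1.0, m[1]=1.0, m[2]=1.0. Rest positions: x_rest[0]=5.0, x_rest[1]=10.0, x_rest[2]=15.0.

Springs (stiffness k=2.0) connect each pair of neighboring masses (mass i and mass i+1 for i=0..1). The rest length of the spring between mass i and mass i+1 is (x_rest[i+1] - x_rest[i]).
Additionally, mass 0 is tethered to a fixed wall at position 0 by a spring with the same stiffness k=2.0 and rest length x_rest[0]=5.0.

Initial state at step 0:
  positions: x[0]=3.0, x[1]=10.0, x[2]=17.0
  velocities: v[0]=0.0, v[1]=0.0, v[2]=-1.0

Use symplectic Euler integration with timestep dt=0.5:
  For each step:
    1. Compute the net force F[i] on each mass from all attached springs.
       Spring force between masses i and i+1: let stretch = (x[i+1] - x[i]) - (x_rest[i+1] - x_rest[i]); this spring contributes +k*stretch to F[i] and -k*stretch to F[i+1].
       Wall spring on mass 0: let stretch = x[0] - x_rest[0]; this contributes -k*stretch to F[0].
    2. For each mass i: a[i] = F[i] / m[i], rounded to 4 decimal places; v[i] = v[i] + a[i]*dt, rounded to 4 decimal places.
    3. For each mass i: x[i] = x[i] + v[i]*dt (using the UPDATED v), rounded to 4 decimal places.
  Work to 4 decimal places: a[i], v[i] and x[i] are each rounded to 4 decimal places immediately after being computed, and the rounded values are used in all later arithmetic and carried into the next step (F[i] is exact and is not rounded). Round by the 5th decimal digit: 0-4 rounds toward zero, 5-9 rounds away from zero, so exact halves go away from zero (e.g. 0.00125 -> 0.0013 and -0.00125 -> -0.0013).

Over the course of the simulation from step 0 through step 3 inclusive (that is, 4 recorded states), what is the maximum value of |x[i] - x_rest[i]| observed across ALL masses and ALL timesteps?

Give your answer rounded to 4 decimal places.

Answer: 2.2500

Derivation:
Step 0: x=[3.0000 10.0000 17.0000] v=[0.0000 0.0000 -1.0000]
Step 1: x=[5.0000 10.0000 15.5000] v=[4.0000 0.0000 -3.0000]
Step 2: x=[7.0000 10.2500 13.7500] v=[4.0000 0.5000 -3.5000]
Step 3: x=[7.1250 10.6250 12.7500] v=[0.2500 0.7500 -2.0000]
Max displacement = 2.2500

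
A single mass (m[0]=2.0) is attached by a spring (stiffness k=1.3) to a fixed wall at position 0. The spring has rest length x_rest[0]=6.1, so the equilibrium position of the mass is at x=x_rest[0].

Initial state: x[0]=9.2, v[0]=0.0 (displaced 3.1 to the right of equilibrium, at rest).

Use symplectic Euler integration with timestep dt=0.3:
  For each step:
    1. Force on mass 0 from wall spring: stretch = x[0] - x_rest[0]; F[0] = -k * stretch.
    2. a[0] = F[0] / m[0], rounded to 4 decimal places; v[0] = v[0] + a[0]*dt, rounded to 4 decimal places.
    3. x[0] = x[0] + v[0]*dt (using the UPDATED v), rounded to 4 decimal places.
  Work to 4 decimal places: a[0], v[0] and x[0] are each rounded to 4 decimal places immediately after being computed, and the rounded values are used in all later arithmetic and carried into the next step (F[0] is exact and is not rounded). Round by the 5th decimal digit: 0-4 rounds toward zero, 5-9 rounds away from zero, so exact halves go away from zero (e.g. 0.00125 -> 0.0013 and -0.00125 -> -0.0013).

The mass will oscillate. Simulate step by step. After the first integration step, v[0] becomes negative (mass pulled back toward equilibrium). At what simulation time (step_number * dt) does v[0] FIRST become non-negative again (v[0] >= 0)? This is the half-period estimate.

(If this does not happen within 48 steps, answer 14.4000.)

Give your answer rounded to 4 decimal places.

Step 0: x=[9.2000] v=[0.0000]
Step 1: x=[9.0187] v=[-0.6045]
Step 2: x=[8.6666] v=[-1.1737]
Step 3: x=[8.1643] v=[-1.6742]
Step 4: x=[7.5413] v=[-2.0767]
Step 5: x=[6.8340] v=[-2.3577]
Step 6: x=[6.0838] v=[-2.5008]
Step 7: x=[5.3345] v=[-2.4977]
Step 8: x=[4.6300] v=[-2.3484]
Step 9: x=[4.0115] v=[-2.0618]
Step 10: x=[3.5151] v=[-1.6546]
Step 11: x=[3.1700] v=[-1.1505]
Step 12: x=[2.9962] v=[-0.5792]
Step 13: x=[3.0040] v=[0.0261]
First v>=0 after going negative at step 13, time=3.9000

Answer: 3.9000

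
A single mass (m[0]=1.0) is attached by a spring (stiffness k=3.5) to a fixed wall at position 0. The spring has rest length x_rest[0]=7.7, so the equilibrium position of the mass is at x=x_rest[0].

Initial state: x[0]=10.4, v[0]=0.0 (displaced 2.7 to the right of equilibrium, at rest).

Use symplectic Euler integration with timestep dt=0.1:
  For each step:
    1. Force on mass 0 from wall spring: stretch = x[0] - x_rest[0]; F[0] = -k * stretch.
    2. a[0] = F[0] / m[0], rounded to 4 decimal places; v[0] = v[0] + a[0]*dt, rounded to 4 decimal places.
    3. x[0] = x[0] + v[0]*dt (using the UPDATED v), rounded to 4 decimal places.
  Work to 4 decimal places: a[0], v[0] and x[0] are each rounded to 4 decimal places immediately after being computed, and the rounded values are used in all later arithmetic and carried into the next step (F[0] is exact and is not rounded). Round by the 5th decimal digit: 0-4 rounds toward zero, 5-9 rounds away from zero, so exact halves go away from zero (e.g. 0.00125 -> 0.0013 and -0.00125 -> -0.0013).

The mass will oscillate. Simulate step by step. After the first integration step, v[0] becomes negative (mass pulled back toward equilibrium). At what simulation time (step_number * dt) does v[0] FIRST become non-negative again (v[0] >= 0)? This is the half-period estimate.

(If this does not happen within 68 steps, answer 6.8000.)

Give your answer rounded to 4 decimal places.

Answer: 1.7000

Derivation:
Step 0: x=[10.4000] v=[0.0000]
Step 1: x=[10.3055] v=[-0.9450]
Step 2: x=[10.1198] v=[-1.8569]
Step 3: x=[9.8494] v=[-2.7038]
Step 4: x=[9.5038] v=[-3.4561]
Step 5: x=[9.0951] v=[-4.0874]
Step 6: x=[8.6375] v=[-4.5757]
Step 7: x=[8.1471] v=[-4.9038]
Step 8: x=[7.6411] v=[-5.0603]
Step 9: x=[7.1371] v=[-5.0397]
Step 10: x=[6.6528] v=[-4.8427]
Step 11: x=[6.2052] v=[-4.4762]
Step 12: x=[5.8099] v=[-3.9530]
Step 13: x=[5.4808] v=[-3.2915]
Step 14: x=[5.2293] v=[-2.5148]
Step 15: x=[5.0643] v=[-1.6501]
Step 16: x=[4.9915] v=[-0.7276]
Step 17: x=[5.0135] v=[0.2204]
First v>=0 after going negative at step 17, time=1.7000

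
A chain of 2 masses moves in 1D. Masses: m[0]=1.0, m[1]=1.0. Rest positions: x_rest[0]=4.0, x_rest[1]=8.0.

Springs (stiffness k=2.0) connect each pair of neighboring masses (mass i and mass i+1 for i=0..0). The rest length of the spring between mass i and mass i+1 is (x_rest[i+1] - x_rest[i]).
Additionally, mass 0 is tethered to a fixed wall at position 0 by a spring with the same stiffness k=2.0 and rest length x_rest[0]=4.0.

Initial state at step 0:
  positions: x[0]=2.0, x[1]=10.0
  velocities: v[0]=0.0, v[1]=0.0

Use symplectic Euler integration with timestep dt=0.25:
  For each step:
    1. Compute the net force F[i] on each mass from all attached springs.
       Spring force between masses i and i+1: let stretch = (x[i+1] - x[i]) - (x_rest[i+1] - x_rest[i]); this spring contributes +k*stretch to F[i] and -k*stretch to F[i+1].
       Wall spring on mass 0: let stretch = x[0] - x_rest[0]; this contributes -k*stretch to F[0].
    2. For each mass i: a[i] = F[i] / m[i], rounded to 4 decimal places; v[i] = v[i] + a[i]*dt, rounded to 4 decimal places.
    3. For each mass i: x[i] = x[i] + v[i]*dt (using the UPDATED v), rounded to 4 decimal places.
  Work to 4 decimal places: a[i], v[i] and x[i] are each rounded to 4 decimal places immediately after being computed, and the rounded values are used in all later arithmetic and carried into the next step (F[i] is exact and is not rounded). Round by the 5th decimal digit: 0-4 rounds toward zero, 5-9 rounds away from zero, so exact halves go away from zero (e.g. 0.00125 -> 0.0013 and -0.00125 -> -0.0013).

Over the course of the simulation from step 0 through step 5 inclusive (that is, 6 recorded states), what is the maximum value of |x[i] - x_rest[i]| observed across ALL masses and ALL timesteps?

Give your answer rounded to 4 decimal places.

Step 0: x=[2.0000 10.0000] v=[0.0000 0.0000]
Step 1: x=[2.7500 9.5000] v=[3.0000 -2.0000]
Step 2: x=[4.0000 8.6563] v=[5.0000 -3.3750]
Step 3: x=[5.3321 7.7305] v=[5.3282 -3.7032]
Step 4: x=[6.2975 7.0049] v=[3.8614 -2.9024]
Step 5: x=[6.5641 6.6909] v=[1.0664 -1.2561]
Max displacement = 2.5641

Answer: 2.5641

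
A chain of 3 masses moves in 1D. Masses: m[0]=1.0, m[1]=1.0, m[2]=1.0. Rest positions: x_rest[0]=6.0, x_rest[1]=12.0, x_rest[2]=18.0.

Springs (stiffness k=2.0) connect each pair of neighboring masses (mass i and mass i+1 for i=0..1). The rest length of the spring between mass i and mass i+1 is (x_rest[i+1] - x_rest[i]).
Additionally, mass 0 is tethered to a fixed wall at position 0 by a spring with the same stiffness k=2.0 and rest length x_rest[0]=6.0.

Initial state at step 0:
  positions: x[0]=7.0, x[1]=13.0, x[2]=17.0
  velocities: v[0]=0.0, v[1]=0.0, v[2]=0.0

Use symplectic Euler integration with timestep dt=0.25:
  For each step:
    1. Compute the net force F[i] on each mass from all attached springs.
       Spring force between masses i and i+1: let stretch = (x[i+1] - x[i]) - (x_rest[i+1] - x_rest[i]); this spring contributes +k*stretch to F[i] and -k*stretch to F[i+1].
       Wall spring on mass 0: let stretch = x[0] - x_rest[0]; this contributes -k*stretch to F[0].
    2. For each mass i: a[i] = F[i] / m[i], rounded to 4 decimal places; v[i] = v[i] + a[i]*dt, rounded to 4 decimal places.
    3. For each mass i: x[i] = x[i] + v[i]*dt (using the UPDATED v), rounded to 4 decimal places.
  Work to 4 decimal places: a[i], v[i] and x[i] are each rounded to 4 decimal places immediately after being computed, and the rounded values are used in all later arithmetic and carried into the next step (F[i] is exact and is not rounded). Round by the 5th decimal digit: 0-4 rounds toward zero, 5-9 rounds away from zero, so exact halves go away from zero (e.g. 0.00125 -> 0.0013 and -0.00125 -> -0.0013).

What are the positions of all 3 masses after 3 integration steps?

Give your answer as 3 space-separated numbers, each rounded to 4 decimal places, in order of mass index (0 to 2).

Answer: 6.2598 11.8633 18.2051

Derivation:
Step 0: x=[7.0000 13.0000 17.0000] v=[0.0000 0.0000 0.0000]
Step 1: x=[6.8750 12.7500 17.2500] v=[-0.5000 -1.0000 1.0000]
Step 2: x=[6.6250 12.3281 17.6875] v=[-1.0000 -1.6875 1.7500]
Step 3: x=[6.2598 11.8633 18.2051] v=[-1.4610 -1.8594 2.0703]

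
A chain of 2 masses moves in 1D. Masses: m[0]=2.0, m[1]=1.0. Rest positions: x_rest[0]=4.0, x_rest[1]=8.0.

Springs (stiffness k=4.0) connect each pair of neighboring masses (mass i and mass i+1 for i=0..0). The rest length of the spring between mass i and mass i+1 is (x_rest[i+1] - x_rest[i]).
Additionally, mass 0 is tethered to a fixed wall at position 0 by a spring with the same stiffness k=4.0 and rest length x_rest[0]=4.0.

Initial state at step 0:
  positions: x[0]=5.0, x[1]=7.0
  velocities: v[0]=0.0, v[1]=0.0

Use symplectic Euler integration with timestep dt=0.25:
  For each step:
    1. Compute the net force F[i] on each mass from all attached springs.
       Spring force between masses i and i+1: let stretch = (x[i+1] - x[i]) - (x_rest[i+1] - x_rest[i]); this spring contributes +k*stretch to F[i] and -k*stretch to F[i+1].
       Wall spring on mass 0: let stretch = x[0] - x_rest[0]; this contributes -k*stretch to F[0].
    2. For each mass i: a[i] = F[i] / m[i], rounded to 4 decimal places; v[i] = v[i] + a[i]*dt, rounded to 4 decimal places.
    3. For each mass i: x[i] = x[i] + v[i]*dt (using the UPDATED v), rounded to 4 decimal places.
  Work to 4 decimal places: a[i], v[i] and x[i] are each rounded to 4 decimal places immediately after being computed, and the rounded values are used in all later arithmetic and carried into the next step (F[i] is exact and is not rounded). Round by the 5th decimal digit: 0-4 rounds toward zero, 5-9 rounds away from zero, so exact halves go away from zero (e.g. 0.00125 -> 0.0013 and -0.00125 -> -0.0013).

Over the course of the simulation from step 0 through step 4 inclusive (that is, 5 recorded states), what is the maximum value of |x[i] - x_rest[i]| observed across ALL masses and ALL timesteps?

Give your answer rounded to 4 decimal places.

Answer: 1.3351

Derivation:
Step 0: x=[5.0000 7.0000] v=[0.0000 0.0000]
Step 1: x=[4.6250 7.5000] v=[-1.5000 2.0000]
Step 2: x=[4.0313 8.2813] v=[-2.3750 3.1250]
Step 3: x=[3.4649 9.0001] v=[-2.2657 2.8750]
Step 4: x=[3.1573 9.3351] v=[-1.2306 1.3398]
Max displacement = 1.3351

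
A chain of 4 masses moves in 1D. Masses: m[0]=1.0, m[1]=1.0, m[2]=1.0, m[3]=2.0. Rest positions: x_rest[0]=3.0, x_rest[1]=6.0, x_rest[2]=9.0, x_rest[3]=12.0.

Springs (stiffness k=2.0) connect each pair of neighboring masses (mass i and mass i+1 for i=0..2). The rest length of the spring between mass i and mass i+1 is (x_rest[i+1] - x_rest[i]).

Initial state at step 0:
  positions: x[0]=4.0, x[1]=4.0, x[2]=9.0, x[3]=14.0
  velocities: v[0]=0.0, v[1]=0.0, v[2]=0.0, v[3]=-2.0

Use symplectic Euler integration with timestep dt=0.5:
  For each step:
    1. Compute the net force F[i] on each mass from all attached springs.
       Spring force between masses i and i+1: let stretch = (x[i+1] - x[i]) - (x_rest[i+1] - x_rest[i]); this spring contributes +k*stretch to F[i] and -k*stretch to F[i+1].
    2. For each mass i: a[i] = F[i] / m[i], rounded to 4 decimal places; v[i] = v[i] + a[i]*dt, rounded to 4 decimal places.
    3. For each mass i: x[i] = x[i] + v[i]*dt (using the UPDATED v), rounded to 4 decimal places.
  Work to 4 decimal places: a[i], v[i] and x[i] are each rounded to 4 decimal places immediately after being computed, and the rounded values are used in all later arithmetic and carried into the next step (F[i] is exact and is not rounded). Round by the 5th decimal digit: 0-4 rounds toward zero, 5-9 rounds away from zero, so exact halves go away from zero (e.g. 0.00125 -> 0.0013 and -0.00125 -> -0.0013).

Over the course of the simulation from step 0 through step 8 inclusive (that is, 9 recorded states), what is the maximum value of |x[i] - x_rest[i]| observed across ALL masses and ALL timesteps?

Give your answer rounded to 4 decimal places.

Step 0: x=[4.0000 4.0000 9.0000 14.0000] v=[0.0000 0.0000 0.0000 -2.0000]
Step 1: x=[2.5000 6.5000 9.0000 12.5000] v=[-3.0000 5.0000 0.0000 -3.0000]
Step 2: x=[1.5000 8.2500 9.5000 10.8750] v=[-2.0000 3.5000 1.0000 -3.2500]
Step 3: x=[2.3750 7.2500 10.0625 9.6563] v=[1.7500 -2.0000 1.1250 -2.4375]
Step 4: x=[4.1875 5.2188 9.0157 9.2891] v=[3.6250 -4.0625 -2.0937 -0.7344]
Step 5: x=[5.0157 4.5704 6.2071 9.6036] v=[1.6563 -1.2969 -5.6172 0.6289]
Step 6: x=[4.1212 4.9630 4.2784 9.8190] v=[-1.7890 0.7851 -3.8574 0.4307]
Step 7: x=[2.1476 4.5924 5.4623 9.3992] v=[-3.9472 -0.7413 2.3678 -0.8396]
Step 8: x=[-0.1036 3.4343 8.1797 8.7452] v=[-4.5024 -2.3162 5.4348 -1.3081]
Max displacement = 4.7216

Answer: 4.7216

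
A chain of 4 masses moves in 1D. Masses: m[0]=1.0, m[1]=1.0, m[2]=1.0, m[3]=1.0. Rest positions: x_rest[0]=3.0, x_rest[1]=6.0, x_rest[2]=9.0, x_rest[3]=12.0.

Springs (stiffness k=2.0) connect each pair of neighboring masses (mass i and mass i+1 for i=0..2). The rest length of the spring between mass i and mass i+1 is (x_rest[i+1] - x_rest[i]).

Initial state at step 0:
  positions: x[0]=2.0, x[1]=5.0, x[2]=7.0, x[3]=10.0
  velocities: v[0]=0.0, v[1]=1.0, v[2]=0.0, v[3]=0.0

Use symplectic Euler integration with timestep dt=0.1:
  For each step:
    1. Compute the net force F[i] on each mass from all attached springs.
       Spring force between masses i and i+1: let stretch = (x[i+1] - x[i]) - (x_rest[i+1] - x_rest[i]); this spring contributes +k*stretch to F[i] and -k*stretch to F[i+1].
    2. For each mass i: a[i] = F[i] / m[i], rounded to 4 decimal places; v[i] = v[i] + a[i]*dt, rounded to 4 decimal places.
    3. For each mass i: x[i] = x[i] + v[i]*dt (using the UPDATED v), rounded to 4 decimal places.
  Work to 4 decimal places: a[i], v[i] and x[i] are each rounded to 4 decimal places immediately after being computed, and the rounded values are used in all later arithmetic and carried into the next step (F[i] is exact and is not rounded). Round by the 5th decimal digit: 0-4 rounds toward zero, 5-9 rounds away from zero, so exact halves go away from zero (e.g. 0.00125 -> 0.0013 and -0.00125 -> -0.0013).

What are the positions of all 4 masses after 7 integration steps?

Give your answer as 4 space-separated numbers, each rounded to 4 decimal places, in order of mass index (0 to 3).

Step 0: x=[2.0000 5.0000 7.0000 10.0000] v=[0.0000 1.0000 0.0000 0.0000]
Step 1: x=[2.0000 5.0800 7.0200 10.0000] v=[0.0000 0.8000 0.2000 0.0000]
Step 2: x=[2.0016 5.1372 7.0608 10.0004] v=[0.0160 0.5720 0.4080 0.0040]
Step 3: x=[2.0059 5.1702 7.1219 10.0020] v=[0.0431 0.3296 0.6112 0.0161]
Step 4: x=[2.0135 5.1789 7.2016 10.0060] v=[0.0760 0.0871 0.7969 0.0401]
Step 5: x=[2.0244 5.1648 7.2969 10.0139] v=[0.1091 -0.1414 0.9532 0.0792]
Step 6: x=[2.0381 5.1305 7.4039 10.0275] v=[0.1372 -0.3431 1.0702 0.1358]
Step 7: x=[2.0537 5.0798 7.5179 10.0486] v=[0.1557 -0.5069 1.1402 0.2111]

Answer: 2.0537 5.0798 7.5179 10.0486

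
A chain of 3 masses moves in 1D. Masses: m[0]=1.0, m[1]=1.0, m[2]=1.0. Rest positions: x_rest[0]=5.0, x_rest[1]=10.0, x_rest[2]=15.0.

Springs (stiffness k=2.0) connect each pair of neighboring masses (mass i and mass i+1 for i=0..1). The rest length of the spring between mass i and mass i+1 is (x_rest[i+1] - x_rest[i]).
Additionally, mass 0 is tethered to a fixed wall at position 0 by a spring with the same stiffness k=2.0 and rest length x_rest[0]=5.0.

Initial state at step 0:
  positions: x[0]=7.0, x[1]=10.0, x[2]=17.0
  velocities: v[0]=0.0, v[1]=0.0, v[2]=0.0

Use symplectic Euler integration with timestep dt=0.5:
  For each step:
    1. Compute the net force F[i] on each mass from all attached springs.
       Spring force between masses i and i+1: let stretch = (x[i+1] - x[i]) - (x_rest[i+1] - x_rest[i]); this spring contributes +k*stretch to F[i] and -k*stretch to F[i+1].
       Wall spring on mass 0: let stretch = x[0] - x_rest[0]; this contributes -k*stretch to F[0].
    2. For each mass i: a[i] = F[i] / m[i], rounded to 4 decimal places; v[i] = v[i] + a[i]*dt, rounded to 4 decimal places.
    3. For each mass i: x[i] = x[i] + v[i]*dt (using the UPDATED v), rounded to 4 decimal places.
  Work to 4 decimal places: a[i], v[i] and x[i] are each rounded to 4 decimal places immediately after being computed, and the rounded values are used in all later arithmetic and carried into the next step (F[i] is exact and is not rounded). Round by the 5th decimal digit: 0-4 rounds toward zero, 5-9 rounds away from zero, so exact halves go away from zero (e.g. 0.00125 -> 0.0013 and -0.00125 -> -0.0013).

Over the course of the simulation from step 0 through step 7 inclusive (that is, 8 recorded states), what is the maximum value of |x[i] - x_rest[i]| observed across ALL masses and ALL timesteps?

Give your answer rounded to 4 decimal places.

Answer: 2.5000

Derivation:
Step 0: x=[7.0000 10.0000 17.0000] v=[0.0000 0.0000 0.0000]
Step 1: x=[5.0000 12.0000 16.0000] v=[-4.0000 4.0000 -2.0000]
Step 2: x=[4.0000 12.5000 15.5000] v=[-2.0000 1.0000 -1.0000]
Step 3: x=[5.2500 10.2500 16.0000] v=[2.5000 -4.5000 1.0000]
Step 4: x=[6.3750 8.3750 16.1250] v=[2.2500 -3.7500 0.2500]
Step 5: x=[5.3125 9.3750 14.8750] v=[-2.1250 2.0000 -2.5000]
Step 6: x=[3.6250 11.0938 13.3750] v=[-3.3750 3.4375 -3.0000]
Step 7: x=[3.8594 10.2188 13.2344] v=[0.4688 -1.7501 -0.2812]
Max displacement = 2.5000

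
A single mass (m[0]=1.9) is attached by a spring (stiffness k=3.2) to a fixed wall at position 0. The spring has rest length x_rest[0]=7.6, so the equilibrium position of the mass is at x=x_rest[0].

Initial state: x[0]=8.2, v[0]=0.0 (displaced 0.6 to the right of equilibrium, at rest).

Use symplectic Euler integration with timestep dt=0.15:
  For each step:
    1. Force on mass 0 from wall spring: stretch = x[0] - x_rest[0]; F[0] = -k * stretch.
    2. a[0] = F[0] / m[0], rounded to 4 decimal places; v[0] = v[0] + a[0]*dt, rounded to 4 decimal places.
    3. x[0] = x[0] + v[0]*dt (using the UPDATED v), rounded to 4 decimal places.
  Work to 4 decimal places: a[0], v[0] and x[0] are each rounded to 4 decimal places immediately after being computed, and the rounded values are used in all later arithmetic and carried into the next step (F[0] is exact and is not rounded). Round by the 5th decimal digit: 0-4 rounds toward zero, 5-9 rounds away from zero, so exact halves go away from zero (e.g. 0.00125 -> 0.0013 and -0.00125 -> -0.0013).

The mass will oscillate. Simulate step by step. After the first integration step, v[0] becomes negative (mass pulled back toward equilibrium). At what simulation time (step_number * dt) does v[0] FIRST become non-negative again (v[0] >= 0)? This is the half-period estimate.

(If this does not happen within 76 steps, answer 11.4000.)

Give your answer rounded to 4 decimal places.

Step 0: x=[8.2000] v=[0.0000]
Step 1: x=[8.1773] v=[-0.1516]
Step 2: x=[8.1327] v=[-0.2974]
Step 3: x=[8.0679] v=[-0.4320]
Step 4: x=[7.9854] v=[-0.5502]
Step 5: x=[7.8883] v=[-0.6476]
Step 6: x=[7.7802] v=[-0.7204]
Step 7: x=[7.6653] v=[-0.7659]
Step 8: x=[7.5479] v=[-0.7824]
Step 9: x=[7.4325] v=[-0.7692]
Step 10: x=[7.3235] v=[-0.7269]
Step 11: x=[7.2250] v=[-0.6570]
Step 12: x=[7.1407] v=[-0.5623]
Step 13: x=[7.0738] v=[-0.4463]
Step 14: x=[7.0268] v=[-0.3134]
Step 15: x=[7.0015] v=[-0.1686]
Step 16: x=[6.9989] v=[-0.0174]
Step 17: x=[7.0191] v=[0.1345]
First v>=0 after going negative at step 17, time=2.5500

Answer: 2.5500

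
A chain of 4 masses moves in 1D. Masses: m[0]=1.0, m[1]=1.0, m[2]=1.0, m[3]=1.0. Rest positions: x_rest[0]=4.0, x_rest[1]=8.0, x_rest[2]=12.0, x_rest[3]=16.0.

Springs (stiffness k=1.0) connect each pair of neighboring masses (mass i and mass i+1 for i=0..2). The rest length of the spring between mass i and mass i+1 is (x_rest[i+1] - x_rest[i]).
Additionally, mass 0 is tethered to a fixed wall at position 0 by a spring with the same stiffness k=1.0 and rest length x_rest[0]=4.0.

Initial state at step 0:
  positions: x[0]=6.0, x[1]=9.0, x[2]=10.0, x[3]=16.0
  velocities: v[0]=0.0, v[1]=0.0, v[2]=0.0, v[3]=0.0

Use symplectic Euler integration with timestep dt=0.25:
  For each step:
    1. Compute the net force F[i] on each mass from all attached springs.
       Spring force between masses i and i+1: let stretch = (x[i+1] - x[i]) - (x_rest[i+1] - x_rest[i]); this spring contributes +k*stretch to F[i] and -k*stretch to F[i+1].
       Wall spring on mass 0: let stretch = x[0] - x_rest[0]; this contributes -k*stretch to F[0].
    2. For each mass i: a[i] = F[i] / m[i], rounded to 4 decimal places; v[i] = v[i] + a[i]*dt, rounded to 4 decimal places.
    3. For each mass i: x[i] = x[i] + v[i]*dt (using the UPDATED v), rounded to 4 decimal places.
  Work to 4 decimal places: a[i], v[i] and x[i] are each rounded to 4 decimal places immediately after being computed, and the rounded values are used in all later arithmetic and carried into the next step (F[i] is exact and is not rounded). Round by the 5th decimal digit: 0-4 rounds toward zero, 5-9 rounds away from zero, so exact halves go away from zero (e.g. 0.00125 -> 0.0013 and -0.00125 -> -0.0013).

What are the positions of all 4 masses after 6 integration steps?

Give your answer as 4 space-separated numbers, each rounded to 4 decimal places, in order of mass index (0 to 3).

Answer: 3.1040 7.6182 13.4935 14.8991

Derivation:
Step 0: x=[6.0000 9.0000 10.0000 16.0000] v=[0.0000 0.0000 0.0000 0.0000]
Step 1: x=[5.8125 8.8750 10.3125 15.8750] v=[-0.7500 -0.5000 1.2500 -0.5000]
Step 2: x=[5.4531 8.6484 10.8828 15.6524] v=[-1.4375 -0.9063 2.2813 -0.8906]
Step 3: x=[4.9526 8.3618 11.6116 15.3817] v=[-2.0020 -1.1465 2.9151 -1.0830]
Step 4: x=[4.3556 8.0652 12.3729 15.1253] v=[-2.3879 -1.1864 3.0452 -1.0255]
Step 5: x=[3.7183 7.8060 13.0370 14.9469] v=[-2.5494 -1.0369 2.6564 -0.7136]
Step 6: x=[3.1040 7.6182 13.4935 14.8991] v=[-2.4571 -0.7511 1.8261 -0.1911]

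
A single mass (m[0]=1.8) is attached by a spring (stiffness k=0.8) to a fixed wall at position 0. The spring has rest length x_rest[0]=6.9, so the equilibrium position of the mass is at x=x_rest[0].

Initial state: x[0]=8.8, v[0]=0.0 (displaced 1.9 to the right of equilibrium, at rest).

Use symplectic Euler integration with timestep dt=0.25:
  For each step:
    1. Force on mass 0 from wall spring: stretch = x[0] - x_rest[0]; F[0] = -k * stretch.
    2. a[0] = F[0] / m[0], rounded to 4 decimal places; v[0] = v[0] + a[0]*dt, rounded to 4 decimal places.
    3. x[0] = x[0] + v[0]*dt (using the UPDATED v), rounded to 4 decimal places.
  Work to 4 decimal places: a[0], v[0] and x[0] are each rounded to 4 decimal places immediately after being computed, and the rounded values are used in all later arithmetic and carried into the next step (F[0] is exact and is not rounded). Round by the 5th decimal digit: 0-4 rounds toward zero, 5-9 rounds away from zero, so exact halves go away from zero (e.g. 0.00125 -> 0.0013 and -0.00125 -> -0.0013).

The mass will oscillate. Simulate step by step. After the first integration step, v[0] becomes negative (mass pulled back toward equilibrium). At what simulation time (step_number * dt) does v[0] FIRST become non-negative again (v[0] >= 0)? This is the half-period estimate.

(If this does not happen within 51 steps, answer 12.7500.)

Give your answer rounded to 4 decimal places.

Step 0: x=[8.8000] v=[0.0000]
Step 1: x=[8.7472] v=[-0.2111]
Step 2: x=[8.6431] v=[-0.4164]
Step 3: x=[8.4906] v=[-0.6101]
Step 4: x=[8.2939] v=[-0.7868]
Step 5: x=[8.0585] v=[-0.9417]
Step 6: x=[7.7909] v=[-1.0704]
Step 7: x=[7.4986] v=[-1.1694]
Step 8: x=[7.1896] v=[-1.2359]
Step 9: x=[6.8726] v=[-1.2681]
Step 10: x=[6.5563] v=[-1.2651]
Step 11: x=[6.2496] v=[-1.2269]
Step 12: x=[5.9610] v=[-1.1546]
Step 13: x=[5.6984] v=[-1.0503]
Step 14: x=[5.4692] v=[-0.9168]
Step 15: x=[5.2798] v=[-0.7578]
Step 16: x=[5.1354] v=[-0.5778]
Step 17: x=[5.0400] v=[-0.3817]
Step 18: x=[4.9963] v=[-0.1750]
Step 19: x=[5.0054] v=[0.0365]
First v>=0 after going negative at step 19, time=4.7500

Answer: 4.7500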